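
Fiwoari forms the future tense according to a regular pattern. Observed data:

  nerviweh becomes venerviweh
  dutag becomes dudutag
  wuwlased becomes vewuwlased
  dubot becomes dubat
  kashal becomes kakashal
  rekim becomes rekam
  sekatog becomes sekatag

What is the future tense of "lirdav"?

lilirdav

dutag and sekatog both end in -g yet inflect differently (dudutag, sekatag), so the final letter is not what conditions the rule; the last vowel is.
"lirdav" has last vowel 'a'. The stems whose last vowel is 'a' (kashal → kakashal, dutag → dudutag) repeat the first consonant+vowel as a prefix.
The other patterns: stems whose last vowel is 'e' add the prefix ve-; stems whose last vowel is 'i' or 'o' change the last vowel to 'a'.
So lirdav → lilirdav.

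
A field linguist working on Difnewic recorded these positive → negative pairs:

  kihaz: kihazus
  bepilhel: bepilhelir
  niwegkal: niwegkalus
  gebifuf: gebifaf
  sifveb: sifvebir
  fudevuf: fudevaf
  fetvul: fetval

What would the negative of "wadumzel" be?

wadumzelir

bepilhel and niwegkal both end in -l yet inflect differently (bepilhelir, niwegkalus), so the final letter is not what conditions the rule; the last vowel is.
"wadumzel" has last vowel 'e'. The stems whose last vowel is 'e' (sifveb → sifvebir, bepilhel → bepilhelir) add -ir.
The other patterns: stems whose last vowel is 'a' add -us; stems whose last vowel is 'u' change the last vowel to 'a'.
So wadumzel → wadumzelir.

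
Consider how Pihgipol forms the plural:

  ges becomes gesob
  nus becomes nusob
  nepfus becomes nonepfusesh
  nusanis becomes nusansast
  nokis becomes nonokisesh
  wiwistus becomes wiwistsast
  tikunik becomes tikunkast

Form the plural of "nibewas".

nibewsast

ges and nepfus both end in -s yet inflect differently (gesob, nonepfusesh), so the final letter is not what conditions the rule; the number of vowels is.
"nibewas" has 3 vowels. The stems with 3 vowels (tikunik → tikunkast, wiwistus → wiwistsast, nusanis → nusansast) delete the last vowel and add -ast.
The other patterns: stems with 1 vowel add -ob; stems with 2 vowels add no- … -esh around the stem.
So nibewas → nibewsast.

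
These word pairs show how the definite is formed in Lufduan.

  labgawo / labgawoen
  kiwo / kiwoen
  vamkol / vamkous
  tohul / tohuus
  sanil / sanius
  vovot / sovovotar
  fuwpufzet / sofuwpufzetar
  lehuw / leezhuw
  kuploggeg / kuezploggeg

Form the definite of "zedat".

labgawo and vamkol both have last vowel 'o' yet inflect differently (labgawoen, vamkous), so the last vowel is not what conditions the rule; the final letter is.
"zedat" ends in -t. The stems ending in -t (vovot → sovovotar, fuwpufzet → sofuwpufzetar) add so- … -ar around the stem.
The other patterns: stems ending in -o add -en; stems ending in -l drop the final letter and add -us; stems ending in -g or -w insert -ez- after the first vowel.
So zedat → sozedatar.

sozedatar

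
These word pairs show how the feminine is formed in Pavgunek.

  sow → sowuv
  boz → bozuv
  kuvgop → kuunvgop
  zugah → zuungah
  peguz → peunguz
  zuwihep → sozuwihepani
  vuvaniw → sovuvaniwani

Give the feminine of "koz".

boz and peguz both end in -z yet inflect differently (bozuv, peunguz), so the final letter is not what conditions the rule; the number of vowels is.
"koz" has 1 vowel. The stems with 1 vowel (sow → sowuv, boz → bozuv) add -uv.
The other patterns: stems with 2 vowels insert -un- after the first vowel; stems with 3 vowels add so- … -ani around the stem.
So koz → kozuv.

kozuv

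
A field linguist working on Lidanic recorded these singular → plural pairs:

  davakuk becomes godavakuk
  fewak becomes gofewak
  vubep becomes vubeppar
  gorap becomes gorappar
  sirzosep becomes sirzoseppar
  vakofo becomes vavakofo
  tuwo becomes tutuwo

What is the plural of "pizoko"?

pipizoko

"pizoko" ends in -o. The stems ending in -o (vakofo → vavakofo, tuwo → tutuwo) repeat the first consonant+vowel as a prefix.
So pizoko → pipizoko.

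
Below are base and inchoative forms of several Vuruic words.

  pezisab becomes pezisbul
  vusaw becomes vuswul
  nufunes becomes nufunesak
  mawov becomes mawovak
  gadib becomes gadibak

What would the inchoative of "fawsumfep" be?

"fawsumfep" has last vowel 'e'. The one such stem in the data (nufunes → nufunesak) adds -ak, so the same rule applies.
The other pattern: stems whose last vowel is 'a' delete the last vowel and add -ul.
So fawsumfep → fawsumfepak.

fawsumfepak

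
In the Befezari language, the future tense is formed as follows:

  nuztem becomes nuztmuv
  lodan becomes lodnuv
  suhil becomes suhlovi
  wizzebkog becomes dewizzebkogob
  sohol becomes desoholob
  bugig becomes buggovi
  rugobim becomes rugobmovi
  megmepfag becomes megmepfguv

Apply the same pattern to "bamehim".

bamehmovi

"bamehim" has last vowel 'i'. The stems whose last vowel is 'i' (rugobim → rugobmovi, suhil → suhlovi, bugig → buggovi) delete the last vowel and add -ovi.
The other patterns: stems whose last vowel is 'o' add de- … -ob around the stem; stems whose last vowel is 'a' or 'e' delete the last vowel and add -uv.
So bamehim → bamehmovi.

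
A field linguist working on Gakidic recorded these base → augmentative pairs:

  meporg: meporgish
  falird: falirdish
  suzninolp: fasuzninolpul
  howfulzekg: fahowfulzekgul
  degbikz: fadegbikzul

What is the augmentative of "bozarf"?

bozarfish

meporg and howfulzekg both end in -g yet inflect differently (meporgish, fahowfulzekgul), so the final letter is not what conditions the rule; the second-to-last letter is.
"bozarf" has second-to-last letter 'r'. The stems whose second-to-last letter is 'r' (meporg → meporgish, falird → falirdish) add -ish.
The other pattern: stems whose second-to-last letter is 'k' or 'l' add fa- … -ul around the stem.
So bozarf → bozarfish.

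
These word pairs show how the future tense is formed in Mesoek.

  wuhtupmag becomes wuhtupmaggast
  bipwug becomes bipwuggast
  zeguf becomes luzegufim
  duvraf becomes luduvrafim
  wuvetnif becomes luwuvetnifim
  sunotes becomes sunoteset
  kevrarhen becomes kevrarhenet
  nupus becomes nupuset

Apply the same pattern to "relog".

"relog" ends in -g. The stems ending in -g (wuhtupmag → wuhtupmaggast, bipwug → bipwuggast) double the final consonant and add -ast.
So relog → reloggast.

reloggast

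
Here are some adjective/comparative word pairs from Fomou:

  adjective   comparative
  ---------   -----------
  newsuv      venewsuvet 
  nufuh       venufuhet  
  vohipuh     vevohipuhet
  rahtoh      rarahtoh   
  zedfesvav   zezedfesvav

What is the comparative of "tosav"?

nufuh and rahtoh both end in -h yet inflect differently (venufuhet, rarahtoh), so the final letter is not what conditions the rule; the last vowel is.
"tosav" has last vowel 'a'. The one such stem in the data (zedfesvav → zezedfesvav) repeats the first consonant+vowel as a prefix (as does rahtoh), so the same rule applies.
The other pattern: stems whose last vowel is 'u' add ve- … -et around the stem.
So tosav → totosav.

totosav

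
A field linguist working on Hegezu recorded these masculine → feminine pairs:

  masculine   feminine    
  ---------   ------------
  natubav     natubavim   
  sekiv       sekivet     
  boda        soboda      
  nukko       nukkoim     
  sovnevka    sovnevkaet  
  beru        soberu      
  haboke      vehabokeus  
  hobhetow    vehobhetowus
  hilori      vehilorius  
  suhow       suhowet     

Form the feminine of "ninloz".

ninlozim

boda and sovnevka both end in -a yet inflect differently (soboda, sovnevkaet), so the final letter is not what conditions the rule; the first letter is.
"ninloz" begins with n-. The stems beginning with n- (natubav → natubavim, nukko → nukkoim) add -im.
The other patterns: stems beginning with b- add the prefix so-; stems beginning with h- add ve- … -us around the stem; stems beginning with s- add -et.
So ninloz → ninlozim.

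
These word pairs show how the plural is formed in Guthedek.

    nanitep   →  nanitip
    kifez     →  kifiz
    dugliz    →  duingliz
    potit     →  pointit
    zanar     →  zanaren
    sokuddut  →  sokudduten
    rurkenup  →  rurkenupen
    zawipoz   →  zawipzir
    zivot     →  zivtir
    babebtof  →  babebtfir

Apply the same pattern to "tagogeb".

tagogib

kifez and dugliz both end in -z yet inflect differently (kifiz, duingliz), so the final letter is not what conditions the rule; the last vowel is.
"tagogeb" has last vowel 'e'. The stems whose last vowel is 'e' (nanitep → nanitip, kifez → kifiz) change the last vowel to 'i'.
The other patterns: stems whose last vowel is 'i' insert -in- after the first vowel; stems whose last vowel is 'a' or 'u' add -en; stems whose last vowel is 'o' delete the last vowel and add -ir.
So tagogeb → tagogib.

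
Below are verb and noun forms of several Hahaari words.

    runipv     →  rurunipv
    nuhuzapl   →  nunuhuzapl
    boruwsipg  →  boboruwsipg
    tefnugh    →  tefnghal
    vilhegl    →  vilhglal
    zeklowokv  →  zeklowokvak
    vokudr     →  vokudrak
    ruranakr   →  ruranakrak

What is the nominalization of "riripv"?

nuhuzapl and vilhegl both end in -l yet inflect differently (nunuhuzapl, vilhglal), so the final letter is not what conditions the rule; the second-to-last letter is.
"riripv" has second-to-last letter 'p'. The stems whose second-to-last letter is 'p' (runipv → rurunipv, nuhuzapl → nunuhuzapl, boruwsipg → boboruwsipg) repeat the first consonant+vowel as a prefix.
The other patterns: stems whose second-to-last letter is 'g' delete the last vowel and add -al; stems whose second-to-last letter is 'd' or 'k' add -ak.
So riripv → ririripv.

ririripv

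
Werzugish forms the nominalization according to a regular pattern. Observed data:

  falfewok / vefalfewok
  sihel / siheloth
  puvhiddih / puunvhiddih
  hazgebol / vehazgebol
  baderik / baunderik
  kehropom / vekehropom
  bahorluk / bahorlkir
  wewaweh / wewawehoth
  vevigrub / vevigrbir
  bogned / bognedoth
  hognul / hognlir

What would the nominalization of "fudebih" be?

"fudebih" has last vowel 'i'. The stems whose last vowel is 'i' (puvhiddih → puunvhiddih, baderik → baunderik) insert -un- after the first vowel.
The other patterns: stems whose last vowel is 'o' add the prefix ve-; stems whose last vowel is 'u' delete the last vowel and add -ir; stems whose last vowel is 'e' add -oth.
So fudebih → fuundebih.

fuundebih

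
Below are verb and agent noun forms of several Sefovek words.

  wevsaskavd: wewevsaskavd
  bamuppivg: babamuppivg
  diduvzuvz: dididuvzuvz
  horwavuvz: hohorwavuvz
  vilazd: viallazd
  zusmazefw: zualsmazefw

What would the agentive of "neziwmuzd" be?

nealziwmuzd

"neziwmuzd" has second-to-last letter 'z'. The one such stem in the data (vilazd → viallazd) inserts -al- after the first vowel (as does zusmazefw), so the same rule applies.
The other pattern: stems whose second-to-last letter is 'v' repeat the first consonant+vowel as a prefix.
So neziwmuzd → nealziwmuzd.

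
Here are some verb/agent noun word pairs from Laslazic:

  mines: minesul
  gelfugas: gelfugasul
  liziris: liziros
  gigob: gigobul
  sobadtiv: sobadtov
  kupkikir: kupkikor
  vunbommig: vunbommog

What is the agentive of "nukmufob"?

nukmufobul

"nukmufob" has last vowel 'o'. The one such stem in the data (gigob → gigobul) adds -ul, so the same rule applies.
The other pattern: stems whose last vowel is 'i' change the last vowel to 'o'.
So nukmufob → nukmufobul.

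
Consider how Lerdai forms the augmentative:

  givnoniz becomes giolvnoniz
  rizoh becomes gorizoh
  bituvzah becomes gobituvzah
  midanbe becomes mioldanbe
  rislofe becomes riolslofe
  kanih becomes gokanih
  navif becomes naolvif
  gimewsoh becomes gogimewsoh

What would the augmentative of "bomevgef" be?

kanih and givnoniz both have last vowel 'i' yet inflect differently (gokanih, giolvnoniz), so the last vowel is not what conditions the rule; the final letter is.
"bomevgef" ends in -f. The one such stem in the data (navif → naolvif) inserts -ol- after the first vowel (as do rislofe, givnoniz), so the same rule applies.
So bomevgef → boolmevgef.

boolmevgef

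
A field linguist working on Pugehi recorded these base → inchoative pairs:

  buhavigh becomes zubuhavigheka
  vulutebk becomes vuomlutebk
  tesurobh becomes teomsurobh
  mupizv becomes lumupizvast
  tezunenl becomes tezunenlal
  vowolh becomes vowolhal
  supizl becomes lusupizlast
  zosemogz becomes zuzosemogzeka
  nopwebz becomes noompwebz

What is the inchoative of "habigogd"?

zuhabigogdeka

tesurobh and buhavigh both end in -h yet inflect differently (teomsurobh, zubuhavigheka), so the final letter is not what conditions the rule; the second-to-last letter is.
"habigogd" has second-to-last letter 'g'. The stems whose second-to-last letter is 'g' (buhavigh → zubuhavigheka, zosemogz → zuzosemogzeka) add zu- … -eka around the stem.
The other patterns: stems whose second-to-last letter is 'b' insert -om- after the first vowel; stems whose second-to-last letter is 'z' add lu- … -ast around the stem; stems whose second-to-last letter is 'l' or 'n' add -al.
So habigogd → zuhabigogdeka.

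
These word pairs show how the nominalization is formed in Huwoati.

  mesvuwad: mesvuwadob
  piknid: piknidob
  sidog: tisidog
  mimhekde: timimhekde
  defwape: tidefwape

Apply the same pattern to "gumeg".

mesvuwad and mimhekde both begin with m- yet inflect differently (mesvuwadob, timimhekde), so the first letter is not what conditions the rule; the final letter is.
"gumeg" ends in -g. The one such stem in the data (sidog → tisidog) adds the prefix ti-, so the same rule applies.
So gumeg → tigumeg.

tigumeg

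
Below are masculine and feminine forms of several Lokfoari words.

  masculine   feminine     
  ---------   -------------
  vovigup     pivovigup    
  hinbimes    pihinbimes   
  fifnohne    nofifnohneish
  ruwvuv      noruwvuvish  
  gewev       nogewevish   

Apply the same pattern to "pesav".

nopesavish

hinbimes and fifnohne both have last vowel 'e' yet inflect differently (pihinbimes, nofifnohneish), so the last vowel is not what conditions the rule; the final letter is.
"pesav" ends in -v. The stems ending in -v (ruwvuv → noruwvuvish, gewev → nogewevish) add no- … -ish around the stem.
So pesav → nopesavish.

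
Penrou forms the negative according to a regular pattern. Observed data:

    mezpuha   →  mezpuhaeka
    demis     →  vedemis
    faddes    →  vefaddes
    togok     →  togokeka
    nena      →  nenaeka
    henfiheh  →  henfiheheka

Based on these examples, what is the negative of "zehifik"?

faddes and henfiheh both have last vowel 'e' yet inflect differently (vefaddes, henfiheheka), so the last vowel is not what conditions the rule; the final letter is.
"zehifik" ends in -k. The one such stem in the data (togok → togokeka) adds -eka, so the same rule applies.
The other pattern: stems ending in -s add the prefix ve-.
So zehifik → zehifikeka.

zehifikeka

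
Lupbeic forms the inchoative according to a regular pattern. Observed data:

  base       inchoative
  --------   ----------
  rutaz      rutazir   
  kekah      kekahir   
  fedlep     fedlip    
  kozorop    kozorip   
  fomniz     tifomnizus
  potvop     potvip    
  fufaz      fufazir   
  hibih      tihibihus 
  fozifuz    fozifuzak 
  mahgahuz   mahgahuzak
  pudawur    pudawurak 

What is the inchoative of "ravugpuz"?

ravugpuzak

rutaz and fozifuz both end in -z yet inflect differently (rutazir, fozifuzak), so the final letter is not what conditions the rule; the last vowel is.
"ravugpuz" has last vowel 'u'. The stems whose last vowel is 'u' (fozifuz → fozifuzak, pudawur → pudawurak, mahgahuz → mahgahuzak) add -ak.
The other patterns: stems whose last vowel is 'a' add -ir; stems whose last vowel is 'i' add ti- … -us around the stem; stems whose last vowel is 'e' or 'o' change the last vowel to 'i'.
So ravugpuz → ravugpuzak.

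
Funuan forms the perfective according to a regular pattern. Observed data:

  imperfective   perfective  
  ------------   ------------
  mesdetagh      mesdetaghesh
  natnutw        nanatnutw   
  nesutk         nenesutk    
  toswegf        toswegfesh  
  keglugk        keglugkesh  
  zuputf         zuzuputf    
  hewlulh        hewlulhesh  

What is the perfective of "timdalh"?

timdalhesh

nesutk and keglugk both end in -k yet inflect differently (nenesutk, keglugkesh), so the final letter is not what conditions the rule; the second-to-last letter is.
"timdalh" has second-to-last letter 'l'. The one such stem in the data (hewlulh → hewlulhesh) adds -esh, so the same rule applies.
The other pattern: stems whose second-to-last letter is 't' repeat the first consonant+vowel as a prefix.
So timdalh → timdalhesh.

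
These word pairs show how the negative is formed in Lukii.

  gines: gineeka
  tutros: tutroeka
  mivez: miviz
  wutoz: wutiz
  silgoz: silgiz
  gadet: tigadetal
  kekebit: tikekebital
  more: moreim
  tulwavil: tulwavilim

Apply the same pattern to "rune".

"rune" ends in -e. The one such stem in the data (more → moreim) adds -im, so the same rule applies.
The other patterns: stems ending in -s drop the final letter and add -eka; stems ending in -z change the last vowel to 'i'; stems ending in -t add ti- … -al around the stem.
So rune → runeim.

runeim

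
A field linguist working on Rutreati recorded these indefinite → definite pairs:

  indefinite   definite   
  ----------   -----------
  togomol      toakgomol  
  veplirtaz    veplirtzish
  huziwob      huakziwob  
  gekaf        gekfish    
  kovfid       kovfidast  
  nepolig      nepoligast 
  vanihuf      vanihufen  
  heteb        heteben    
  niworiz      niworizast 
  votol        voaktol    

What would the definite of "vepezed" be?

vepezeden

huziwob and heteb both end in -b yet inflect differently (huakziwob, heteben), so the final letter is not what conditions the rule; the last vowel is.
"vepezed" has last vowel 'e'. The one such stem in the data (heteb → heteben) adds -en, so the same rule applies.
So vepezed → vepezeden.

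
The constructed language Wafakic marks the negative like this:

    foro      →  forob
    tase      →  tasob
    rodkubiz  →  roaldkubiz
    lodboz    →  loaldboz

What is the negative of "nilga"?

nilgob

foro and lodboz both have last vowel 'o' yet inflect differently (forob, loaldboz), so the last vowel is not what conditions the rule; whether the stem ends in a vowel or a consonant is.
"nilga" ends in a vowel. The stems ending in a vowel (foro → forob, tase → tasob) drop the final letter and add -ob.
So nilga → nilgob.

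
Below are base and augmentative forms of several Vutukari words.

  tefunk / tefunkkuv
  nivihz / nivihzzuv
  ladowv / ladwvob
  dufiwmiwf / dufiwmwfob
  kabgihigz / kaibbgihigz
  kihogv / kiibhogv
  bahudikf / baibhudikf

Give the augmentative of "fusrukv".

fuibsrukv

nivihz and kabgihigz both end in -z yet inflect differently (nivihzzuv, kaibbgihigz), so the final letter is not what conditions the rule; the second-to-last letter is.
"fusrukv" has second-to-last letter 'k'. The one such stem in the data (bahudikf → baibhudikf) inserts -ib- after the first vowel (as do kabgihigz, kihogv), so the same rule applies.
So fusrukv → fuibsrukv.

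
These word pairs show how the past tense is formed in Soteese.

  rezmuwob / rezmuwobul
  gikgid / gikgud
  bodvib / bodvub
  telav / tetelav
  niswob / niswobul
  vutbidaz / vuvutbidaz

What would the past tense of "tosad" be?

totosad

rezmuwob and bodvib both end in -b yet inflect differently (rezmuwobul, bodvub), so the final letter is not what conditions the rule; the last vowel is.
"tosad" has last vowel 'a'. The stems whose last vowel is 'a' (telav → tetelav, vutbidaz → vuvutbidaz) repeat the first consonant+vowel as a prefix.
So tosad → totosad.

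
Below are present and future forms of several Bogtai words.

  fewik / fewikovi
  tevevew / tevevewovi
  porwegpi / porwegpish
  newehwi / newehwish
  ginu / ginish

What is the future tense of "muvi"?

muvish

fewik and porwegpi both have last vowel 'i' yet inflect differently (fewikovi, porwegpish), so the last vowel is not what conditions the rule; whether the stem ends in a vowel or a consonant is.
"muvi" ends in a vowel. The stems ending in a vowel (porwegpi → porwegpish, newehwi → newehwish, ginu → ginish) drop the final letter and add -ish.
So muvi → muvish.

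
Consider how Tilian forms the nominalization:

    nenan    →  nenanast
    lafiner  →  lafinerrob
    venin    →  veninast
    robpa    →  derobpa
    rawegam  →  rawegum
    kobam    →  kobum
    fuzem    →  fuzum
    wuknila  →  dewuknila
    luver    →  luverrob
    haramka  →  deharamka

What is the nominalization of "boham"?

haramka and kobam both have last vowel 'a' yet inflect differently (deharamka, kobum), so the last vowel is not what conditions the rule; the final letter is.
"boham" ends in -m. The stems ending in -m (fuzem → fuzum, kobam → kobum, rawegam → rawegum) change the last vowel to 'u'.
So boham → bohum.

bohum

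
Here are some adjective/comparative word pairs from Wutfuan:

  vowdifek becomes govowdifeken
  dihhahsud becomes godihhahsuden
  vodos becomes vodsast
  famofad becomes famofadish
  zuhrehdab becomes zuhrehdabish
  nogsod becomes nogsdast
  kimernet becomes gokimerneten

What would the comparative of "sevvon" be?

nogsod and famofad both end in -d yet inflect differently (nogsdast, famofadish), so the final letter is not what conditions the rule; the last vowel is.
"sevvon" has last vowel 'o'. The stems whose last vowel is 'o' (nogsod → nogsdast, vodos → vodsast) delete the last vowel and add -ast.
The other patterns: stems whose last vowel is 'a' add -ish; stems whose last vowel is 'e' or 'u' add go- … -en around the stem.
So sevvon → sevvnast.

sevvnast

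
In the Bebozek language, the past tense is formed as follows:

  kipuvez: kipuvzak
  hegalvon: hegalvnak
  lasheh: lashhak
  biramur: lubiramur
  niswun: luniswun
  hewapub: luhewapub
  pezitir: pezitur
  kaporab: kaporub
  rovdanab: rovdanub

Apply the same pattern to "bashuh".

lubashuh

hegalvon and niswun both end in -n yet inflect differently (hegalvnak, luniswun), so the final letter is not what conditions the rule; the last vowel is.
"bashuh" has last vowel 'u'. The stems whose last vowel is 'u' (biramur → lubiramur, niswun → luniswun, hewapub → luhewapub) add the prefix lu-.
So bashuh → lubashuh.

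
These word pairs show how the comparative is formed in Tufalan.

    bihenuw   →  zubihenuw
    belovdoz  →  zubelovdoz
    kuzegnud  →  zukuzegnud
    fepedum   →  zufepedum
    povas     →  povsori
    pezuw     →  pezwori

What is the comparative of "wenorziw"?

zuwenorziw

bihenuw and pezuw both end in -w yet inflect differently (zubihenuw, pezwori), so the final letter is not what conditions the rule; the number of vowels is.
"wenorziw" has 3 vowels. The stems with 3 vowels (bihenuw → zubihenuw, belovdoz → zubelovdoz, kuzegnud → zukuzegnud) add the prefix zu-.
The other pattern: stems with 2 vowels delete the last vowel and add -ori.
So wenorziw → zuwenorziw.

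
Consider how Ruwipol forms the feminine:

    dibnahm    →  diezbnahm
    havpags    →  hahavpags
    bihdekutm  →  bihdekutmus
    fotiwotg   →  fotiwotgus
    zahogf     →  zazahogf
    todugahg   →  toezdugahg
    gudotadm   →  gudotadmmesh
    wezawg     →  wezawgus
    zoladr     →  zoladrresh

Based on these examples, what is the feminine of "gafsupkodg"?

gudotadm and dibnahm both end in -m yet inflect differently (gudotadmmesh, diezbnahm), so the final letter is not what conditions the rule; the second-to-last letter is.
"gafsupkodg" has second-to-last letter 'd'. The stems whose second-to-last letter is 'd' (zoladr → zoladrresh, gudotadm → gudotadmmesh) double the final consonant and add -esh.
So gafsupkodg → gafsupkodggesh.

gafsupkodggesh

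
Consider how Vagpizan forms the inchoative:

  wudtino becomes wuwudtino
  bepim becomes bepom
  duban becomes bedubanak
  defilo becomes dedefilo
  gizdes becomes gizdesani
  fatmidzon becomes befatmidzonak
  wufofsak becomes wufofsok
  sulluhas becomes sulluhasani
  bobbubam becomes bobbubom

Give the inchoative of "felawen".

defilo and fatmidzon both have last vowel 'o' yet inflect differently (dedefilo, befatmidzonak), so the last vowel is not what conditions the rule; the final letter is.
"felawen" ends in -n. The stems ending in -n (duban → bedubanak, fatmidzon → befatmidzonak) add be- … -ak around the stem.
The other patterns: stems ending in -o repeat the first consonant+vowel as a prefix; stems ending in -s add -ani; stems ending in -k or -m change the last vowel to 'o'.
So felawen → befelawenak.

befelawenak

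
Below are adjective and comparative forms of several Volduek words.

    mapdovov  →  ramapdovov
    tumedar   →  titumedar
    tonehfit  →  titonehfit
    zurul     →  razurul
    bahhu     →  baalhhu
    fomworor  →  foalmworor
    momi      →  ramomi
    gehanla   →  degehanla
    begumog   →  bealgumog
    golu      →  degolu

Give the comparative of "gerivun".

degerivun

tumedar and fomworor both end in -r yet inflect differently (titumedar, foalmworor), so the final letter is not what conditions the rule; the first letter is.
"gerivun" begins with g-. The stems beginning with g- (golu → degolu, gehanla → degehanla) add the prefix de-.
The other patterns: stems beginning with m- or z- add the prefix ra-; stems beginning with t- add the prefix ti-; stems beginning with b- or f- insert -al- after the first vowel.
So gerivun → degerivun.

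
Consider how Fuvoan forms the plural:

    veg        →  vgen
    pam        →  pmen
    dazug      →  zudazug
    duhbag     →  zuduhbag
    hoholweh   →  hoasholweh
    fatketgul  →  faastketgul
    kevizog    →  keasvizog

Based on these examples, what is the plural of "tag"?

tgen

"tag" has 1 vowel. The stems with 1 vowel (veg → vgen, pam → pmen) delete the last vowel and add -en.
The other patterns: stems with 2 vowels add the prefix zu-; stems with 3 vowels insert -as- after the first vowel.
So tag → tgen.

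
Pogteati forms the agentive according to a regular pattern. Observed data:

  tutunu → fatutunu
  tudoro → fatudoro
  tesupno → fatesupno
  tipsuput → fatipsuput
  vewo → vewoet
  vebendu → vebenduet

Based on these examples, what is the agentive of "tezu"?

tudoro and vewo both end in -o yet inflect differently (fatudoro, vewoet), so the final letter is not what conditions the rule; the first letter is.
"tezu" begins with t-. The stems beginning with t- (tutunu → fatutunu, tudoro → fatudoro, tesupno → fatesupno) add the prefix fa-.
So tezu → fatezu.

fatezu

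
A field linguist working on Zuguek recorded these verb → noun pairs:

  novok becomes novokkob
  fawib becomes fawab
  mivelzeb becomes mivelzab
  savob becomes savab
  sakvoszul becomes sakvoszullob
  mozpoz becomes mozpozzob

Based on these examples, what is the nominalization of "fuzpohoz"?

savob and mozpoz both have last vowel 'o' yet inflect differently (savab, mozpozzob), so the last vowel is not what conditions the rule; the final letter is.
"fuzpohoz" ends in -z. The one such stem in the data (mozpoz → mozpozzob) doubles the final consonant and adds -ob (as do sakvoszul, novok), so the same rule applies.
So fuzpohoz → fuzpohozzob.

fuzpohozzob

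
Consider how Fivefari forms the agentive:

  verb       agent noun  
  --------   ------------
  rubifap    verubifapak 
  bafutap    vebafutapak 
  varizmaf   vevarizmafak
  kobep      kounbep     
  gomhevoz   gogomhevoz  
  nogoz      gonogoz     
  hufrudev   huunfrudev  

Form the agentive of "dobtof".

rubifap and kobep both end in -p yet inflect differently (verubifapak, kounbep), so the final letter is not what conditions the rule; the last vowel is.
"dobtof" has last vowel 'o'. The stems whose last vowel is 'o' (gomhevoz → gogomhevoz, nogoz → gonogoz) add the prefix go-.
So dobtof → godobtof.

godobtof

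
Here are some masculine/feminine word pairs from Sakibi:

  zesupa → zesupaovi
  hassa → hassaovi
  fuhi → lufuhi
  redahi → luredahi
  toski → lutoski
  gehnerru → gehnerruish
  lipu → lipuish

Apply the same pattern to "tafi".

lutafi

hassa and fuhi both have 2 vowels yet inflect differently (hassaovi, lufuhi), so the number of vowels is not what conditions the rule; the final letter is.
"tafi" ends in -i. The stems ending in -i (fuhi → lufuhi, redahi → luredahi, toski → lutoski) add the prefix lu-.
So tafi → lutafi.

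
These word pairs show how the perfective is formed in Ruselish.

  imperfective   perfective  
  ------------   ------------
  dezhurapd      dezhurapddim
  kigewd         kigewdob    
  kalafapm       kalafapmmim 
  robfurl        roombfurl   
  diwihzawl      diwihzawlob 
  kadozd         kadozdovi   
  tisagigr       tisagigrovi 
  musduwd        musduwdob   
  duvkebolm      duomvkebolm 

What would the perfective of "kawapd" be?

kawapddim

robfurl and diwihzawl both end in -l yet inflect differently (roombfurl, diwihzawlob), so the final letter is not what conditions the rule; the second-to-last letter is.
"kawapd" has second-to-last letter 'p'. The stems whose second-to-last letter is 'p' (kalafapm → kalafapmmim, dezhurapd → dezhurapddim) double the final consonant and add -im.
So kawapd → kawapddim.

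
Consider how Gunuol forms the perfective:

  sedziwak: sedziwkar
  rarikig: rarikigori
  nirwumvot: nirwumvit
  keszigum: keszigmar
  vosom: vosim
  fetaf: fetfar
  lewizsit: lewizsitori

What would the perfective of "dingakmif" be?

dingakmifori

nirwumvot and lewizsit both end in -t yet inflect differently (nirwumvit, lewizsitori), so the final letter is not what conditions the rule; the last vowel is.
"dingakmif" has last vowel 'i'. The stems whose last vowel is 'i' (lewizsit → lewizsitori, rarikig → rarikigori) add -ori.
The other patterns: stems whose last vowel is 'o' change the last vowel to 'i'; stems whose last vowel is 'a' or 'u' delete the last vowel and add -ar.
So dingakmif → dingakmifori.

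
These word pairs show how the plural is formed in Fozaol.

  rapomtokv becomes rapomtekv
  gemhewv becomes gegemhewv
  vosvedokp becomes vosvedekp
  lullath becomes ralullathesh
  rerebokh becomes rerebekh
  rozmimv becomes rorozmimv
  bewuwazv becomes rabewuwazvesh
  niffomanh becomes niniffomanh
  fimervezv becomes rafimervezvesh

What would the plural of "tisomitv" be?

bewuwazv and rapomtokv both end in -v yet inflect differently (rabewuwazvesh, rapomtekv), so the final letter is not what conditions the rule; the second-to-last letter is.
"tisomitv" has second-to-last letter 't'. The one such stem in the data (lullath → ralullathesh) adds ra- … -esh around the stem, so the same rule applies.
The other patterns: stems whose second-to-last letter is 'k' change the last vowel to 'e'; stems whose second-to-last letter is 'm', 'n' or 'w' repeat the first consonant+vowel as a prefix.
So tisomitv → ratisomitvesh.

ratisomitvesh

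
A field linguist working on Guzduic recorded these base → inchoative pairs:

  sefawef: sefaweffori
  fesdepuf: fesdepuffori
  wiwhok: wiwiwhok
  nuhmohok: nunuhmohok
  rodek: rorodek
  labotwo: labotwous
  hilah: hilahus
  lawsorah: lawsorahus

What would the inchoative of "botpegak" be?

bobotpegak

"botpegak" ends in -k. The stems ending in -k (wiwhok → wiwiwhok, nuhmohok → nunuhmohok, rodek → rorodek) repeat the first consonant+vowel as a prefix.
The other patterns: stems ending in -f double the final consonant and add -ori; stems ending in -h or -o add -us.
So botpegak → bobotpegak.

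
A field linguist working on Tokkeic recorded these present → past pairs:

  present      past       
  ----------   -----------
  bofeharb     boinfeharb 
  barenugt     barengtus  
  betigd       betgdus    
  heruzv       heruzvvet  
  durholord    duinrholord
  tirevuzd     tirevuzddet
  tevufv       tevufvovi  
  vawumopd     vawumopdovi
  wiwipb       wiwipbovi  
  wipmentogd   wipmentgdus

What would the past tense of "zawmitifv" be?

zawmitifvovi

durholord and wipmentogd both end in -d yet inflect differently (duinrholord, wipmentgdus), so the final letter is not what conditions the rule; the second-to-last letter is.
"zawmitifv" has second-to-last letter 'f'. The one such stem in the data (tevufv → tevufvovi) adds -ovi, so the same rule applies.
So zawmitifv → zawmitifvovi.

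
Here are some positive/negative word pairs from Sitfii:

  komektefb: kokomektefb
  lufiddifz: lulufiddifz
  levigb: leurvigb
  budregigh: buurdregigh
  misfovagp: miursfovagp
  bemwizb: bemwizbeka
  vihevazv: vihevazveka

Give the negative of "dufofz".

dudufofz

komektefb and levigb both end in -b yet inflect differently (kokomektefb, leurvigb), so the final letter is not what conditions the rule; the second-to-last letter is.
"dufofz" has second-to-last letter 'f'. The stems whose second-to-last letter is 'f' (komektefb → kokomektefb, lufiddifz → lulufiddifz) repeat the first consonant+vowel as a prefix.
The other patterns: stems whose second-to-last letter is 'g' insert -ur- after the first vowel; stems whose second-to-last letter is 'z' add -eka.
So dufofz → dudufofz.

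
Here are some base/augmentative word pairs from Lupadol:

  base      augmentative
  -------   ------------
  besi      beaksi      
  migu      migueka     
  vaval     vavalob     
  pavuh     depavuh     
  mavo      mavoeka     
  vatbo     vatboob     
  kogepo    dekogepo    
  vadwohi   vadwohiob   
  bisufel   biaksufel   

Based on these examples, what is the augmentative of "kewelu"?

bisufel and vaval both end in -l yet inflect differently (biaksufel, vavalob), so the final letter is not what conditions the rule; the first letter is.
"kewelu" begins with k-. The one such stem in the data (kogepo → dekogepo) adds the prefix de-, so the same rule applies.
So kewelu → dekewelu.

dekewelu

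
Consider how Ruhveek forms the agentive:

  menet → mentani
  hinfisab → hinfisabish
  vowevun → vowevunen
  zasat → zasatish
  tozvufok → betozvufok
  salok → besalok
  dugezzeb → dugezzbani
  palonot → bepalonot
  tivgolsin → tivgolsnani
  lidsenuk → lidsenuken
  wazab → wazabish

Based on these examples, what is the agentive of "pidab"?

pidabish

zasat and palonot both end in -t yet inflect differently (zasatish, bepalonot), so the final letter is not what conditions the rule; the last vowel is.
"pidab" has last vowel 'a'. The stems whose last vowel is 'a' (hinfisab → hinfisabish, wazab → wazabish, zasat → zasatish) add -ish.
So pidab → pidabish.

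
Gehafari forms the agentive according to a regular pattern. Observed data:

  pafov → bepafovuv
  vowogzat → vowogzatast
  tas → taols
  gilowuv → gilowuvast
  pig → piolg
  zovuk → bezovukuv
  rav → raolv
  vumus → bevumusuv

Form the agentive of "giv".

rav and pafov both end in -v yet inflect differently (raolv, bepafovuv), so the final letter is not what conditions the rule; the number of vowels is.
"giv" has 1 vowel. The stems with 1 vowel (rav → raolv, pig → piolg, tas → taols) insert -ol- after the first vowel.
The other patterns: stems with 2 vowels add be- … -uv around the stem; stems with 3 vowels add -ast.
So giv → giolv.

giolv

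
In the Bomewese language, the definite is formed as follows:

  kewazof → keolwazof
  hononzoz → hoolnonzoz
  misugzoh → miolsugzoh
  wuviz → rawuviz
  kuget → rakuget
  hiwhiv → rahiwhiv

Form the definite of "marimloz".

maolrimloz

hononzoz and wuviz both end in -z yet inflect differently (hoolnonzoz, rawuviz), so the final letter is not what conditions the rule; the last vowel is.
"marimloz" has last vowel 'o'. The stems whose last vowel is 'o' (kewazof → keolwazof, hononzoz → hoolnonzoz, misugzoh → miolsugzoh) insert -ol- after the first vowel.
So marimloz → maolrimloz.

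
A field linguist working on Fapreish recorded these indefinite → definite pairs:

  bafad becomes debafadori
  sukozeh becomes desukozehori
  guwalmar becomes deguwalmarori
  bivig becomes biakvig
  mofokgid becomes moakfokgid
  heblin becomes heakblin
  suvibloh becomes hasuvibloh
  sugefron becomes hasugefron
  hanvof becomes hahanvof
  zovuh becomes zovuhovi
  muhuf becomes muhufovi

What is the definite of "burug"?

"burug" has last vowel 'u'. The stems whose last vowel is 'u' (zovuh → zovuhovi, muhuf → muhufovi) add -ovi.
So burug → burugovi.

burugovi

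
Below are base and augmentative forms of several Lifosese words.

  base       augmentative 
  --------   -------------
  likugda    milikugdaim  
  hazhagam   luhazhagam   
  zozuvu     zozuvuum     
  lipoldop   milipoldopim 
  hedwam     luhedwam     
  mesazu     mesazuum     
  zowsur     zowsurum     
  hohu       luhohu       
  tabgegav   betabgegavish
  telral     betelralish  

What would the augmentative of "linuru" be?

milinuruim

hohu and zozuvu both end in -u yet inflect differently (luhohu, zozuvuum), so the final letter is not what conditions the rule; the first letter is.
"linuru" begins with l-. The stems beginning with l- (likugda → milikugdaim, lipoldop → milipoldopim) add mi- … -im around the stem.
The other patterns: stems beginning with h- add the prefix lu-; stems beginning with m- or z- add -um; stems beginning with t- add be- … -ish around the stem.
So linuru → milinuruim.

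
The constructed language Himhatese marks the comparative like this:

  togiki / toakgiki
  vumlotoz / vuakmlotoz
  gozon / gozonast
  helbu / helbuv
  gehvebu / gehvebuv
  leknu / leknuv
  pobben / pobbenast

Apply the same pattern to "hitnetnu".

hitnetnuv

gozon and vumlotoz both have last vowel 'o' yet inflect differently (gozonast, vuakmlotoz), so the last vowel is not what conditions the rule; the final letter is.
"hitnetnu" ends in -u. The stems ending in -u (leknu → leknuv, gehvebu → gehvebuv, helbu → helbuv) drop the final letter and add -uv.
So hitnetnu → hitnetnuv.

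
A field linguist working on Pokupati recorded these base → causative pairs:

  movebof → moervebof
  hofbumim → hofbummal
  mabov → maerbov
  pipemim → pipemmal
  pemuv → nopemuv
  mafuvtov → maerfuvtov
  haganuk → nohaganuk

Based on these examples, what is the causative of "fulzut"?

pemuv and mabov both end in -v yet inflect differently (nopemuv, maerbov), so the final letter is not what conditions the rule; the last vowel is.
"fulzut" has last vowel 'u'. The stems whose last vowel is 'u' (pemuv → nopemuv, haganuk → nohaganuk) add the prefix no-.
So fulzut → nofulzut.

nofulzut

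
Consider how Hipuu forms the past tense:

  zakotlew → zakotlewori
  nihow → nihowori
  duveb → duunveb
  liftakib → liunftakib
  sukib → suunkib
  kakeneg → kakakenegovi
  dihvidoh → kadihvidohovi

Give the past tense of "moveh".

kamovehovi

"moveh" ends in -h. The one such stem in the data (dihvidoh → kadihvidohovi) adds ka- … -ovi around the stem, so the same rule applies.
So moveh → kamovehovi.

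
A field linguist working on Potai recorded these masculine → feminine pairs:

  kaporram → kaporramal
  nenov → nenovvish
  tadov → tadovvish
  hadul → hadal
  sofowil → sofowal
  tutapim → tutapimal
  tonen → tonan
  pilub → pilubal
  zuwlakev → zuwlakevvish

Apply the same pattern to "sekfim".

sekfimal

"sekfim" ends in -m. The stems ending in -m (tutapim → tutapimal, kaporram → kaporramal) add -al.
The other patterns: stems ending in -v double the final consonant and add -ish; stems ending in -l or -n change the last vowel to 'a'.
So sekfim → sekfimal.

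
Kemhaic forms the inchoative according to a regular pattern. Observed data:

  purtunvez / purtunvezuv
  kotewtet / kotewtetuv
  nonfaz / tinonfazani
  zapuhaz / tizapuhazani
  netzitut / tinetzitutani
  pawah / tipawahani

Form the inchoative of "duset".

purtunvez and nonfaz both end in -z yet inflect differently (purtunvezuv, tinonfazani), so the final letter is not what conditions the rule; the last vowel is.
"duset" has last vowel 'e'. The stems whose last vowel is 'e' (purtunvez → purtunvezuv, kotewtet → kotewtetuv) add -uv.
The other pattern: stems whose last vowel is 'a' or 'u' add ti- … -ani around the stem.
So duset → dusetuv.

dusetuv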